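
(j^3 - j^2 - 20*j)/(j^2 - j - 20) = j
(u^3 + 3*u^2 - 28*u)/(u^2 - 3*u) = (u^2 + 3*u - 28)/(u - 3)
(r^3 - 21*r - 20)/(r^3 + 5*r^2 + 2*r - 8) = (r^2 - 4*r - 5)/(r^2 + r - 2)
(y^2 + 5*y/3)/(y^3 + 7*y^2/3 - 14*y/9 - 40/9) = 3*y/(3*y^2 + 2*y - 8)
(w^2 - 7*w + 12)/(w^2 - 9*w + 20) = (w - 3)/(w - 5)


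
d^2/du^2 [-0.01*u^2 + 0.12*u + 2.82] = -0.0200000000000000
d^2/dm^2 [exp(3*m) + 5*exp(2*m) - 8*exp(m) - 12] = (9*exp(2*m) + 20*exp(m) - 8)*exp(m)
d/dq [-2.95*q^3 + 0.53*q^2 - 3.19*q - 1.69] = -8.85*q^2 + 1.06*q - 3.19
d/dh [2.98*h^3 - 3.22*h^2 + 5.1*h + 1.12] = 8.94*h^2 - 6.44*h + 5.1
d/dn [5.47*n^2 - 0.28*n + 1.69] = 10.94*n - 0.28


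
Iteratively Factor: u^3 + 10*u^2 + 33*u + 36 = (u + 3)*(u^2 + 7*u + 12) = (u + 3)*(u + 4)*(u + 3)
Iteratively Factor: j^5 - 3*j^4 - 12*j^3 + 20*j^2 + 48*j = (j - 4)*(j^4 + j^3 - 8*j^2 - 12*j) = (j - 4)*(j + 2)*(j^3 - j^2 - 6*j) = (j - 4)*(j - 3)*(j + 2)*(j^2 + 2*j) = j*(j - 4)*(j - 3)*(j + 2)*(j + 2)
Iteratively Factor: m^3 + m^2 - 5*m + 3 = (m - 1)*(m^2 + 2*m - 3) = (m - 1)*(m + 3)*(m - 1)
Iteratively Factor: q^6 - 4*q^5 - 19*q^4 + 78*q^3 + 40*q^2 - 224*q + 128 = (q - 4)*(q^5 - 19*q^3 + 2*q^2 + 48*q - 32) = (q - 4)^2*(q^4 + 4*q^3 - 3*q^2 - 10*q + 8) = (q - 4)^2*(q + 2)*(q^3 + 2*q^2 - 7*q + 4) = (q - 4)^2*(q - 1)*(q + 2)*(q^2 + 3*q - 4) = (q - 4)^2*(q - 1)^2*(q + 2)*(q + 4)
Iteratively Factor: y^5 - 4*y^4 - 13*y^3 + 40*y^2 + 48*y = (y + 3)*(y^4 - 7*y^3 + 8*y^2 + 16*y) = (y + 1)*(y + 3)*(y^3 - 8*y^2 + 16*y) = (y - 4)*(y + 1)*(y + 3)*(y^2 - 4*y) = (y - 4)^2*(y + 1)*(y + 3)*(y)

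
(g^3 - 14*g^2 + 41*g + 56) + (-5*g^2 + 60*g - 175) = g^3 - 19*g^2 + 101*g - 119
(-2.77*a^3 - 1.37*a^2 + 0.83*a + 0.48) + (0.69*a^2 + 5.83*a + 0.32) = -2.77*a^3 - 0.68*a^2 + 6.66*a + 0.8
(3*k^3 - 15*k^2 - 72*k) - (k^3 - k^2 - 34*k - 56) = 2*k^3 - 14*k^2 - 38*k + 56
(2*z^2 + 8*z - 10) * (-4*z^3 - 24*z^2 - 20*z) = -8*z^5 - 80*z^4 - 192*z^3 + 80*z^2 + 200*z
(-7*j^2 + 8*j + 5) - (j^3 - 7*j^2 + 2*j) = -j^3 + 6*j + 5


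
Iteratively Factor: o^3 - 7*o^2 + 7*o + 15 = (o + 1)*(o^2 - 8*o + 15) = (o - 3)*(o + 1)*(o - 5)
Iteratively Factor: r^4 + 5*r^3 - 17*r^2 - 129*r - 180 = (r + 4)*(r^3 + r^2 - 21*r - 45) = (r + 3)*(r + 4)*(r^2 - 2*r - 15) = (r - 5)*(r + 3)*(r + 4)*(r + 3)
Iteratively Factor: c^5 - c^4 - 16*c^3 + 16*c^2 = (c - 4)*(c^4 + 3*c^3 - 4*c^2) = c*(c - 4)*(c^3 + 3*c^2 - 4*c) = c^2*(c - 4)*(c^2 + 3*c - 4) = c^2*(c - 4)*(c - 1)*(c + 4)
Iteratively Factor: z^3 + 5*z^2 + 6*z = (z + 2)*(z^2 + 3*z) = z*(z + 2)*(z + 3)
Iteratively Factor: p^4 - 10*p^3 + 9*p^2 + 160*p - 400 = (p - 4)*(p^3 - 6*p^2 - 15*p + 100) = (p - 5)*(p - 4)*(p^2 - p - 20) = (p - 5)^2*(p - 4)*(p + 4)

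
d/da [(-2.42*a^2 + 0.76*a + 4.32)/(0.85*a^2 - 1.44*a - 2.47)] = (2.8388*a^2 + 4.6108*a + 4.3436)/(0.7225*a^4 - 2.448*a^3 - 2.1254*a^2 + 7.1136*a + 6.1009)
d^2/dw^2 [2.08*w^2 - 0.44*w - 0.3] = 4.16000000000000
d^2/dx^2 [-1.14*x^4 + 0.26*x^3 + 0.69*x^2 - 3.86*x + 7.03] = -13.68*x^2 + 1.56*x + 1.38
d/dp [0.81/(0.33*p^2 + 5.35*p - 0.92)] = (-0.5346*p - 4.3335)/(0.33*p^2 + 5.35*p - 0.92)^2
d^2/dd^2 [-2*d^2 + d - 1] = -4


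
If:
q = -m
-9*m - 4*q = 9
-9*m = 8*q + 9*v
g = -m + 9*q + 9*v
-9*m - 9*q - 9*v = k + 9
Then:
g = 99/5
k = -54/5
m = -9/5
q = 9/5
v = 1/5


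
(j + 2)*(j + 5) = j^2 + 7*j + 10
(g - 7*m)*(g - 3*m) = g^2 - 10*g*m + 21*m^2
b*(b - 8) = b^2 - 8*b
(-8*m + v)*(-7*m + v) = 56*m^2 - 15*m*v + v^2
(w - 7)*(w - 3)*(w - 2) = w^3 - 12*w^2 + 41*w - 42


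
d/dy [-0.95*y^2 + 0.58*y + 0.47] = 0.58 - 1.9*y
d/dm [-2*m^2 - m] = -4*m - 1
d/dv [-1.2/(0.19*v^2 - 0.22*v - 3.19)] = (0.456*v - 0.264)/(-0.19*v^2 + 0.22*v + 3.19)^2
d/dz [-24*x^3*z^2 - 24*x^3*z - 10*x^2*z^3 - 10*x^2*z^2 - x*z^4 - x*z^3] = x*(-48*x^2*z - 24*x^2 - 30*x*z^2 - 20*x*z - 4*z^3 - 3*z^2)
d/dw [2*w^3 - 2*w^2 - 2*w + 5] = 6*w^2 - 4*w - 2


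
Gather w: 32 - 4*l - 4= 28 - 4*l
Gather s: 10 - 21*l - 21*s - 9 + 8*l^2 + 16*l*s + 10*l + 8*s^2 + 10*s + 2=8*l^2 - 11*l + 8*s^2 + s*(16*l - 11) + 3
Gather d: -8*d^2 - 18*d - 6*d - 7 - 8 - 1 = -8*d^2 - 24*d - 16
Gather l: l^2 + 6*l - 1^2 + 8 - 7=l^2 + 6*l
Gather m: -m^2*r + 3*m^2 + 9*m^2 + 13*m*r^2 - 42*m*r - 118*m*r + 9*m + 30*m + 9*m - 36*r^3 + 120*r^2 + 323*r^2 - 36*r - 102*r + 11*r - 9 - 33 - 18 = m^2*(12 - r) + m*(13*r^2 - 160*r + 48) - 36*r^3 + 443*r^2 - 127*r - 60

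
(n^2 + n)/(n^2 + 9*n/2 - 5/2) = 2*n*(n + 1)/(2*n^2 + 9*n - 5)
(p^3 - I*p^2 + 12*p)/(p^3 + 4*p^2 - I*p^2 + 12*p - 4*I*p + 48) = p/(p + 4)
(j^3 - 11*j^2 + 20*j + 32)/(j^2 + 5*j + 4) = (j^2 - 12*j + 32)/(j + 4)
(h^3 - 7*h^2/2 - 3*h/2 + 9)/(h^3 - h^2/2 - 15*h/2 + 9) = (2*h^2 - 3*h - 9)/(2*h^2 + 3*h - 9)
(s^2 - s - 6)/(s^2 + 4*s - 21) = (s + 2)/(s + 7)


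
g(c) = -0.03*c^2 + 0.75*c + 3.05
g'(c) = 0.75 - 0.06*c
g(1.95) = 4.40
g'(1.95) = 0.63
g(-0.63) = 2.57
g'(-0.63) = 0.79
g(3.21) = 5.15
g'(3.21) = 0.56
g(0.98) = 3.76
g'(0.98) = 0.69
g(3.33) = 5.21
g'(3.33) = 0.55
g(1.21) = 3.91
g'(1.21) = 0.68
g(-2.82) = 0.70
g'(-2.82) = 0.92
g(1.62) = 4.19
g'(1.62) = 0.65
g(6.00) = 6.47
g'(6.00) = 0.39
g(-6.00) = -2.53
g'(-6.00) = 1.11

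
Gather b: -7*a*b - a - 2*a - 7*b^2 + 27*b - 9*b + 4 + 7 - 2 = -3*a - 7*b^2 + b*(18 - 7*a) + 9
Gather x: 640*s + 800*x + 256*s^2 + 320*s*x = 256*s^2 + 640*s + x*(320*s + 800)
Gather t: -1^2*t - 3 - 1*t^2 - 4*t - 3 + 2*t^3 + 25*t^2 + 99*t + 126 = 2*t^3 + 24*t^2 + 94*t + 120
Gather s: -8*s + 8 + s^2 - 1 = s^2 - 8*s + 7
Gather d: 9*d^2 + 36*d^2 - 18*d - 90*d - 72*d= 45*d^2 - 180*d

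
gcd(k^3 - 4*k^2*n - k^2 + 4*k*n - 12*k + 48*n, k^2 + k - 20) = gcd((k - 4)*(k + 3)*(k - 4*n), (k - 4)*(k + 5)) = k - 4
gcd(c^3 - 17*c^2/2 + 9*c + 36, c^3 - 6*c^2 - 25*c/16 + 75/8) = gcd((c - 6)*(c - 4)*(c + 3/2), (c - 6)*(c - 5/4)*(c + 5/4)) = c - 6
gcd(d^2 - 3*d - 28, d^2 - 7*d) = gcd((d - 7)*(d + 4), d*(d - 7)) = d - 7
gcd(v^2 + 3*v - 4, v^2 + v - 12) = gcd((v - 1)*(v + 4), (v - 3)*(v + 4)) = v + 4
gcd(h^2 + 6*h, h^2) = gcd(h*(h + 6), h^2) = h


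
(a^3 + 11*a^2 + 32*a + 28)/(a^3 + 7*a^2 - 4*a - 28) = (a + 2)/(a - 2)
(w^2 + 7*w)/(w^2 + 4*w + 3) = w*(w + 7)/(w^2 + 4*w + 3)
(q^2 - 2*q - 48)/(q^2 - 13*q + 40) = (q + 6)/(q - 5)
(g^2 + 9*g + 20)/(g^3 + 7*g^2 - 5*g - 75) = (g + 4)/(g^2 + 2*g - 15)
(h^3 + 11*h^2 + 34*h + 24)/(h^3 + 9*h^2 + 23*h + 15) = (h^2 + 10*h + 24)/(h^2 + 8*h + 15)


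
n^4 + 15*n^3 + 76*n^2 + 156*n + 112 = (n + 2)^2*(n + 4)*(n + 7)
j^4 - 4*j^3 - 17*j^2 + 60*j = j*(j - 5)*(j - 3)*(j + 4)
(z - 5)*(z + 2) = z^2 - 3*z - 10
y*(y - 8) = y^2 - 8*y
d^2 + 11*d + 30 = (d + 5)*(d + 6)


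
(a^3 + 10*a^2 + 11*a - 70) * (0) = 0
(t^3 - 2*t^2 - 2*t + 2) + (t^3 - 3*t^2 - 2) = 2*t^3 - 5*t^2 - 2*t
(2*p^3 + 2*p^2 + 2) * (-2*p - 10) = -4*p^4 - 24*p^3 - 20*p^2 - 4*p - 20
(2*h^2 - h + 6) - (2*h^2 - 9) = 15 - h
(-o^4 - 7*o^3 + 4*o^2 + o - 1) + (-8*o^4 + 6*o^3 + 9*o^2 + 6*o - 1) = -9*o^4 - o^3 + 13*o^2 + 7*o - 2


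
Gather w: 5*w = 5*w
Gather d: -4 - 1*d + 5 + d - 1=0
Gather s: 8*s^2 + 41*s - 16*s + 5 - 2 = 8*s^2 + 25*s + 3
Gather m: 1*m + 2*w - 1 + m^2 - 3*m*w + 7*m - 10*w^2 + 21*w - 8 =m^2 + m*(8 - 3*w) - 10*w^2 + 23*w - 9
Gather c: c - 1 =c - 1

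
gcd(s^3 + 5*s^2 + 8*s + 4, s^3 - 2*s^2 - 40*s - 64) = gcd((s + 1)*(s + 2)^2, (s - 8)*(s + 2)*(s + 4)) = s + 2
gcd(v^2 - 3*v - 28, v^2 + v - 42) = 1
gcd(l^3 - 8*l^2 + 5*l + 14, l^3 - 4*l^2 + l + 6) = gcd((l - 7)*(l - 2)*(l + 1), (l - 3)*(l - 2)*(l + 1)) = l^2 - l - 2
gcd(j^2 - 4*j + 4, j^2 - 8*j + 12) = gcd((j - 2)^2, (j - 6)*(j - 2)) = j - 2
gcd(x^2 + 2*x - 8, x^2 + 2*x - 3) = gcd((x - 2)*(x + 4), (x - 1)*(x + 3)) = 1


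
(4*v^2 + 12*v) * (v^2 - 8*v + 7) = 4*v^4 - 20*v^3 - 68*v^2 + 84*v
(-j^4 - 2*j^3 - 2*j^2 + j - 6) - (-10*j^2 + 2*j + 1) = -j^4 - 2*j^3 + 8*j^2 - j - 7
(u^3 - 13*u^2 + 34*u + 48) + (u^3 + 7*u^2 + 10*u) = 2*u^3 - 6*u^2 + 44*u + 48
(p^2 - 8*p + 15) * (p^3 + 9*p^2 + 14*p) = p^5 + p^4 - 43*p^3 + 23*p^2 + 210*p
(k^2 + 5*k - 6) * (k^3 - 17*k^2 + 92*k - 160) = k^5 - 12*k^4 + k^3 + 402*k^2 - 1352*k + 960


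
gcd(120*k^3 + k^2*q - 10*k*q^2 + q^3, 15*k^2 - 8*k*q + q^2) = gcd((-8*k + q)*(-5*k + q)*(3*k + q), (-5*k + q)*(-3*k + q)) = -5*k + q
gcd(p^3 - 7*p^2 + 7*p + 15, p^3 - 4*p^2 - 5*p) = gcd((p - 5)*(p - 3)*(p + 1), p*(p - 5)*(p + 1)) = p^2 - 4*p - 5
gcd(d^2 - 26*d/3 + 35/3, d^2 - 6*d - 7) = d - 7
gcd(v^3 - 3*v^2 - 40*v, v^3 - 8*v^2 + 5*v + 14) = 1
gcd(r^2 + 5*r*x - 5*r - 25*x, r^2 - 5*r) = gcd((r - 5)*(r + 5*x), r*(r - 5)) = r - 5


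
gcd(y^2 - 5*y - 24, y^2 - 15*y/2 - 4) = y - 8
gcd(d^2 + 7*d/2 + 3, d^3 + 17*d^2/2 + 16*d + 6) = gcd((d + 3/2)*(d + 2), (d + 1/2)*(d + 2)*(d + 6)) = d + 2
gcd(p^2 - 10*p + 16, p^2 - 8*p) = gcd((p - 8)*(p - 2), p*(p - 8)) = p - 8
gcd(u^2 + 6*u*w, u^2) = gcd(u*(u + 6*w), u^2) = u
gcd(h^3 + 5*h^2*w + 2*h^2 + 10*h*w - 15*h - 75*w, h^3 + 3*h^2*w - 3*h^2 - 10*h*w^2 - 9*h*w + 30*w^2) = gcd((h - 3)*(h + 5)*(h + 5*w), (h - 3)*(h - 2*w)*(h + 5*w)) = h^2 + 5*h*w - 3*h - 15*w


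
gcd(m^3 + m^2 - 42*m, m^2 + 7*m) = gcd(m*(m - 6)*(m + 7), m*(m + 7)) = m^2 + 7*m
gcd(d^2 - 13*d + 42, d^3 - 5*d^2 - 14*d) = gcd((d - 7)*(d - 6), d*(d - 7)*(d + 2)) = d - 7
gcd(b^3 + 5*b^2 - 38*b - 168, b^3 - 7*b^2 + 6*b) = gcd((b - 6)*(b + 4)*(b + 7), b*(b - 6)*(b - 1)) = b - 6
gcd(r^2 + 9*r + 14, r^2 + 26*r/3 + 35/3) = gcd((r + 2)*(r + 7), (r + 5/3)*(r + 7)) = r + 7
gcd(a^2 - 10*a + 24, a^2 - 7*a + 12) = a - 4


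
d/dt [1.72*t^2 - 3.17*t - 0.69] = 3.44*t - 3.17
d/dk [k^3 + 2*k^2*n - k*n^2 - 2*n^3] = 3*k^2 + 4*k*n - n^2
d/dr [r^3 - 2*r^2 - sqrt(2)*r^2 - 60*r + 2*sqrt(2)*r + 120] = 3*r^2 - 4*r - 2*sqrt(2)*r - 60 + 2*sqrt(2)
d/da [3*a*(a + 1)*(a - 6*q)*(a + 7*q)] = 12*a^3 + 9*a^2*q + 9*a^2 - 252*a*q^2 + 6*a*q - 126*q^2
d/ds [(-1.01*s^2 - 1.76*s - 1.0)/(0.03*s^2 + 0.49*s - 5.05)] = (-0.4421*s^2 + 10.261*s + 9.378)/(0.0009*s^4 + 0.0294*s^3 - 0.0629*s^2 - 4.949*s + 25.5025)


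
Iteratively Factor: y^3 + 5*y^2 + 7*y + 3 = (y + 1)*(y^2 + 4*y + 3) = (y + 1)^2*(y + 3)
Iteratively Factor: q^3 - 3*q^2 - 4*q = (q + 1)*(q^2 - 4*q) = (q - 4)*(q + 1)*(q)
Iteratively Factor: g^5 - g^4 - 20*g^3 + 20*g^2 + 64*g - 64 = (g - 4)*(g^4 + 3*g^3 - 8*g^2 - 12*g + 16) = (g - 4)*(g + 2)*(g^3 + g^2 - 10*g + 8) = (g - 4)*(g - 2)*(g + 2)*(g^2 + 3*g - 4) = (g - 4)*(g - 2)*(g + 2)*(g + 4)*(g - 1)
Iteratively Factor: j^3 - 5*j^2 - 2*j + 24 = (j + 2)*(j^2 - 7*j + 12) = (j - 3)*(j + 2)*(j - 4)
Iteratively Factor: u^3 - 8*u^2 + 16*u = (u - 4)*(u^2 - 4*u) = u*(u - 4)*(u - 4)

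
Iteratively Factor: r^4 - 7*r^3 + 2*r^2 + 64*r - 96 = (r - 4)*(r^3 - 3*r^2 - 10*r + 24) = (r - 4)^2*(r^2 + r - 6) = (r - 4)^2*(r - 2)*(r + 3)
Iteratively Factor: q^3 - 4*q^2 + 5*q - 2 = (q - 2)*(q^2 - 2*q + 1) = (q - 2)*(q - 1)*(q - 1)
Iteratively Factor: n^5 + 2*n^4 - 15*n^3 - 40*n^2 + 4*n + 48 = (n + 3)*(n^4 - n^3 - 12*n^2 - 4*n + 16) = (n + 2)*(n + 3)*(n^3 - 3*n^2 - 6*n + 8) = (n - 4)*(n + 2)*(n + 3)*(n^2 + n - 2) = (n - 4)*(n - 1)*(n + 2)*(n + 3)*(n + 2)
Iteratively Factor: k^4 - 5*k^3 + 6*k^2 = (k)*(k^3 - 5*k^2 + 6*k) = k^2*(k^2 - 5*k + 6) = k^2*(k - 2)*(k - 3)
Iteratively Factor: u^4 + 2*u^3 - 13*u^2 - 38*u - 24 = (u + 2)*(u^3 - 13*u - 12) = (u - 4)*(u + 2)*(u^2 + 4*u + 3) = (u - 4)*(u + 1)*(u + 2)*(u + 3)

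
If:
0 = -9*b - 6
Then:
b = -2/3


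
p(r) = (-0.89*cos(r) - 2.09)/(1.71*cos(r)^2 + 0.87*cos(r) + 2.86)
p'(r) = (3.42*sin(r)*cos(r) + 0.87*sin(r))*(-0.89*cos(r) - 2.09)/(1.71*cos(r)^2 + 0.87*cos(r) + 2.86)^2 + 0.89*sin(r)/(1.71*cos(r)^2 + 0.87*cos(r) + 2.86) = (-1.5219*cos(r)^2 - 7.1478*cos(r) + 0.7271)*sin(r)/(2.9241*cos(r)^4 + 2.9754*cos(r)^3 + 10.5381*cos(r)^2 + 4.9764*cos(r) + 8.1796)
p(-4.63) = -0.72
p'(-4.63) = 0.17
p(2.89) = -0.34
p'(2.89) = 0.12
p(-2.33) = -0.48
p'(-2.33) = -0.38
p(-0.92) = -0.65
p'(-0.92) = 0.21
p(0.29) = -0.56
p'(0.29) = -0.08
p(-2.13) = -0.56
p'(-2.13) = -0.42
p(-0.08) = -0.55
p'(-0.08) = 0.02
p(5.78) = -0.58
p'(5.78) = 0.13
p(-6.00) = -0.56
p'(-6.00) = -0.08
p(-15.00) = -0.44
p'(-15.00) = -0.34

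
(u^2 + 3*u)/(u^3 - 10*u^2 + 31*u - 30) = u*(u + 3)/(u^3 - 10*u^2 + 31*u - 30)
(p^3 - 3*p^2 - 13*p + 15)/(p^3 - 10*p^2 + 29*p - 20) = (p + 3)/(p - 4)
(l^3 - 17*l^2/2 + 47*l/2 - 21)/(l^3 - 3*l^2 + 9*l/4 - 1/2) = 2*(2*l^2 - 13*l + 21)/(4*l^2 - 4*l + 1)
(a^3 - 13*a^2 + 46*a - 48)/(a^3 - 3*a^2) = 1 - 10/a + 16/a^2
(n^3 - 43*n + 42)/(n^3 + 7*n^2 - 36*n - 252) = (n - 1)/(n + 6)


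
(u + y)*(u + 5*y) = u^2 + 6*u*y + 5*y^2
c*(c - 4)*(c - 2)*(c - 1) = c^4 - 7*c^3 + 14*c^2 - 8*c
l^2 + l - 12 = (l - 3)*(l + 4)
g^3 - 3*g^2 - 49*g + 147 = (g - 7)*(g - 3)*(g + 7)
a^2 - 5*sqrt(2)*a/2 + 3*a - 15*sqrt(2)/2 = (a + 3)*(a - 5*sqrt(2)/2)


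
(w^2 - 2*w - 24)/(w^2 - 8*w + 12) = (w + 4)/(w - 2)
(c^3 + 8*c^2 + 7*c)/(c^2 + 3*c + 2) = c*(c + 7)/(c + 2)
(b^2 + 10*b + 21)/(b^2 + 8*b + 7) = (b + 3)/(b + 1)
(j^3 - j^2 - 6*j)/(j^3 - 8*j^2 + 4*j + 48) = j*(j - 3)/(j^2 - 10*j + 24)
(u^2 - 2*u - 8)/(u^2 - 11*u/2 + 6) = 2*(u + 2)/(2*u - 3)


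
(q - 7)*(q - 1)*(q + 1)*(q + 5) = q^4 - 2*q^3 - 36*q^2 + 2*q + 35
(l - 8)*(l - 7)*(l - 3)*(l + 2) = l^4 - 16*l^3 + 65*l^2 + 34*l - 336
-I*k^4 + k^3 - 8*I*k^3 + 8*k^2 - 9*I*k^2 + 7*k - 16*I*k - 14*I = (k + 7)*(k - I)*(k + 2*I)*(-I*k - I)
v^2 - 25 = (v - 5)*(v + 5)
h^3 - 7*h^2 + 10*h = h*(h - 5)*(h - 2)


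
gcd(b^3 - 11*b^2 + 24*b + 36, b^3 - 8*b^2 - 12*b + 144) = b^2 - 12*b + 36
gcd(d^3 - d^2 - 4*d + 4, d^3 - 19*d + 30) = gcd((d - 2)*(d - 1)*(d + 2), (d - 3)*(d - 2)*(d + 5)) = d - 2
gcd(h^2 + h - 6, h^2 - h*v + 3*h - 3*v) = h + 3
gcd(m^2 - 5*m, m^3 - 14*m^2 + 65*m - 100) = m - 5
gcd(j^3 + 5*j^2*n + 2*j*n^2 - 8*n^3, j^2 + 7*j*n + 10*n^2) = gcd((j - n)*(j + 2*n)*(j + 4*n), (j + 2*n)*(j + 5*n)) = j + 2*n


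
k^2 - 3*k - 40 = (k - 8)*(k + 5)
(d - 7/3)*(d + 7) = d^2 + 14*d/3 - 49/3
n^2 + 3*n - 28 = (n - 4)*(n + 7)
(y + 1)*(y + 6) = y^2 + 7*y + 6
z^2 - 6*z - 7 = (z - 7)*(z + 1)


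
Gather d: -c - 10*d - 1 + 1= -c - 10*d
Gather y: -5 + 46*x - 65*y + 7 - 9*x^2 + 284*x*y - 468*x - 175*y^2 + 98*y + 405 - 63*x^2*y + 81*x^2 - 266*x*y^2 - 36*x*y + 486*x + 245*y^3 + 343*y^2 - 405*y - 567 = 72*x^2 + 64*x + 245*y^3 + y^2*(168 - 266*x) + y*(-63*x^2 + 248*x - 372) - 160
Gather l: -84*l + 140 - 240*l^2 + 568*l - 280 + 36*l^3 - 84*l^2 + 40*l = 36*l^3 - 324*l^2 + 524*l - 140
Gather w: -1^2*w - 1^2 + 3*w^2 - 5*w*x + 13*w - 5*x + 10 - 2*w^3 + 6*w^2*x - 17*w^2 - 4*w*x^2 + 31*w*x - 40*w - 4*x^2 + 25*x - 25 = -2*w^3 + w^2*(6*x - 14) + w*(-4*x^2 + 26*x - 28) - 4*x^2 + 20*x - 16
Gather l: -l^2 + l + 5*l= -l^2 + 6*l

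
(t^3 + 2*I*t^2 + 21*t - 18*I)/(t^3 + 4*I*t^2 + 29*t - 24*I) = (t + 6*I)/(t + 8*I)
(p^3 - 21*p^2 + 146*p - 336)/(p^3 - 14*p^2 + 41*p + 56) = (p - 6)/(p + 1)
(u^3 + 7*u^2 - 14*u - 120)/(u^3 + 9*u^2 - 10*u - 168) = (u + 5)/(u + 7)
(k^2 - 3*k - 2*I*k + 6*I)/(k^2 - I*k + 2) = (k - 3)/(k + I)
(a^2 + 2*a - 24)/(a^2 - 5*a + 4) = (a + 6)/(a - 1)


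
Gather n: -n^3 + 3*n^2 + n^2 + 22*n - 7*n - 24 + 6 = -n^3 + 4*n^2 + 15*n - 18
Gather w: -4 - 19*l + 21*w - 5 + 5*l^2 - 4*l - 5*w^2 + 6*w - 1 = 5*l^2 - 23*l - 5*w^2 + 27*w - 10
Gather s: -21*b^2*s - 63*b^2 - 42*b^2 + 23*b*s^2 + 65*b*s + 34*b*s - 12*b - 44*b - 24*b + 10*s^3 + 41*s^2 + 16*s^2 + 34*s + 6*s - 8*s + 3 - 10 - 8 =-105*b^2 - 80*b + 10*s^3 + s^2*(23*b + 57) + s*(-21*b^2 + 99*b + 32) - 15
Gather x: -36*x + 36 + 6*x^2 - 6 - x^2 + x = 5*x^2 - 35*x + 30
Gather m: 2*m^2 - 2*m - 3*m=2*m^2 - 5*m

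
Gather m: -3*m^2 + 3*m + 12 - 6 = -3*m^2 + 3*m + 6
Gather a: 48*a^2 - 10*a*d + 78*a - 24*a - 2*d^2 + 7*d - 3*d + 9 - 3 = 48*a^2 + a*(54 - 10*d) - 2*d^2 + 4*d + 6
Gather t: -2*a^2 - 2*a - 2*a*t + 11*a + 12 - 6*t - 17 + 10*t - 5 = -2*a^2 + 9*a + t*(4 - 2*a) - 10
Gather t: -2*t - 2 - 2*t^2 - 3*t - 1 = -2*t^2 - 5*t - 3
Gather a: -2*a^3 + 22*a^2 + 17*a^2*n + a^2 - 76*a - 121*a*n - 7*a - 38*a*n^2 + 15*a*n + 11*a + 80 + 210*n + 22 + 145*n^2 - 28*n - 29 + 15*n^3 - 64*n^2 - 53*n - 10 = -2*a^3 + a^2*(17*n + 23) + a*(-38*n^2 - 106*n - 72) + 15*n^3 + 81*n^2 + 129*n + 63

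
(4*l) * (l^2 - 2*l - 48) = 4*l^3 - 8*l^2 - 192*l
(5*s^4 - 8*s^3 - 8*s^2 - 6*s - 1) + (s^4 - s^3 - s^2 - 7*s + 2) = 6*s^4 - 9*s^3 - 9*s^2 - 13*s + 1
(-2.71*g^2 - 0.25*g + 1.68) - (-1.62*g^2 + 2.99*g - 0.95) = -1.09*g^2 - 3.24*g + 2.63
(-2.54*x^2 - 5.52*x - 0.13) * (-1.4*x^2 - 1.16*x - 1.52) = 3.556*x^4 + 10.6744*x^3 + 10.446*x^2 + 8.5412*x + 0.1976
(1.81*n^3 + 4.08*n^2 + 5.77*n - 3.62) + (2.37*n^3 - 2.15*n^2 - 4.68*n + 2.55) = 4.18*n^3 + 1.93*n^2 + 1.09*n - 1.07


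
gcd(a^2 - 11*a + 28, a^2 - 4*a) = a - 4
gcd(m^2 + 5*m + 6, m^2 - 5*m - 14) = m + 2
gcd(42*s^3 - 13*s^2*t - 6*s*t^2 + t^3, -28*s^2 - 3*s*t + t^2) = 7*s - t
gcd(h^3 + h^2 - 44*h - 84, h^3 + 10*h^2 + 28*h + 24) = h^2 + 8*h + 12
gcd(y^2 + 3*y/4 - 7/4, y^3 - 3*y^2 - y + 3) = y - 1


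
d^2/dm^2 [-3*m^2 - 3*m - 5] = -6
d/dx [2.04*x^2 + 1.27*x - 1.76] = 4.08*x + 1.27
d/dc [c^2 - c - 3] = 2*c - 1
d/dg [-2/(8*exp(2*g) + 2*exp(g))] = (8*exp(g) + 1)*exp(-g)/(4*exp(g) + 1)^2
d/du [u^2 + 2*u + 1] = 2*u + 2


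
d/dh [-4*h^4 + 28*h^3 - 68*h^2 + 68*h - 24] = -16*h^3 + 84*h^2 - 136*h + 68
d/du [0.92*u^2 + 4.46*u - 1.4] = 1.84*u + 4.46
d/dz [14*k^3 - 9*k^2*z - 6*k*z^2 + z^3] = -9*k^2 - 12*k*z + 3*z^2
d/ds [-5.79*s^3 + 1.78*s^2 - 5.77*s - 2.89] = -17.37*s^2 + 3.56*s - 5.77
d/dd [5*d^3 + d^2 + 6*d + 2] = 15*d^2 + 2*d + 6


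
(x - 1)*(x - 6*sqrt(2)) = x^2 - 6*sqrt(2)*x - x + 6*sqrt(2)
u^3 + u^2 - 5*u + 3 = (u - 1)^2*(u + 3)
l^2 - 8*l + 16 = (l - 4)^2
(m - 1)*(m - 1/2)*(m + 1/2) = m^3 - m^2 - m/4 + 1/4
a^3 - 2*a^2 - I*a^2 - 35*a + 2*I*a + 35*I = (a - 7)*(a + 5)*(a - I)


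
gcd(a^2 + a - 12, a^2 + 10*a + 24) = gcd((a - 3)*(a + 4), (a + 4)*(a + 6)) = a + 4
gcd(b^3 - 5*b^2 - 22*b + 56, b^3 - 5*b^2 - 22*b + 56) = b^3 - 5*b^2 - 22*b + 56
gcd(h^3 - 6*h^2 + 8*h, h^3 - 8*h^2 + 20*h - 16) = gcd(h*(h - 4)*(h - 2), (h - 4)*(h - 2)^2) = h^2 - 6*h + 8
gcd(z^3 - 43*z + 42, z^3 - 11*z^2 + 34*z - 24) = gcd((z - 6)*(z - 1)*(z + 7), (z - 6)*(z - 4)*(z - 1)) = z^2 - 7*z + 6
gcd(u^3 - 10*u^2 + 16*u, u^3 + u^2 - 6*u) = u^2 - 2*u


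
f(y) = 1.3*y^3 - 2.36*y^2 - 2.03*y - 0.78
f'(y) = 3.9*y^2 - 4.72*y - 2.03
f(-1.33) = -5.31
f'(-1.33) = 11.15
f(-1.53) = -7.85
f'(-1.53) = 14.32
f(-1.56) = -8.29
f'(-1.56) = 14.82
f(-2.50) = -30.77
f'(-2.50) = 34.14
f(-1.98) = -16.10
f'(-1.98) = 22.61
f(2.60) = 0.84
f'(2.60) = 12.06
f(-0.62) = -0.74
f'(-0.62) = 2.40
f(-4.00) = -113.62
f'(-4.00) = 79.25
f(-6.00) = -354.36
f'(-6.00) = 166.69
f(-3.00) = -51.03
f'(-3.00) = 47.23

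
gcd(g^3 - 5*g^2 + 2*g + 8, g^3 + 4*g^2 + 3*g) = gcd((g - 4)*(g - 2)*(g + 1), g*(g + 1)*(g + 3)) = g + 1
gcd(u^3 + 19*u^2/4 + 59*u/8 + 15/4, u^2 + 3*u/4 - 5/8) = u + 5/4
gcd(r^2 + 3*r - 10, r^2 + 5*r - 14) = r - 2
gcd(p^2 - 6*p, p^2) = p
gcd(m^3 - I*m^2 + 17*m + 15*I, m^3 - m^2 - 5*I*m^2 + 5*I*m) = m - 5*I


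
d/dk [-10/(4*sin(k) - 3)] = 40*cos(k)/(4*sin(k) - 3)^2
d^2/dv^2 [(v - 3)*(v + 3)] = 2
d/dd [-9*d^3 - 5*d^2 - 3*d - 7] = -27*d^2 - 10*d - 3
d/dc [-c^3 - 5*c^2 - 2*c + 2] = -3*c^2 - 10*c - 2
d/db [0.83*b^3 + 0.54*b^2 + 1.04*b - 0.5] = 2.49*b^2 + 1.08*b + 1.04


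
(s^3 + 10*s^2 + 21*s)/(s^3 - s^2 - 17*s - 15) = s*(s + 7)/(s^2 - 4*s - 5)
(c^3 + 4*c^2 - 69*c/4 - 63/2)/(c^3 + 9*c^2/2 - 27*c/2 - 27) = (c - 7/2)/(c - 3)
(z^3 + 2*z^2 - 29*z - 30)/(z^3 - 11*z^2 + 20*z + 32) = (z^2 + z - 30)/(z^2 - 12*z + 32)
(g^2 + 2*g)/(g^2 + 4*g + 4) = g/(g + 2)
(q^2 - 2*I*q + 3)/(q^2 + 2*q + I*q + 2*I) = (q - 3*I)/(q + 2)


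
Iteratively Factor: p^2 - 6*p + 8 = (p - 4)*(p - 2)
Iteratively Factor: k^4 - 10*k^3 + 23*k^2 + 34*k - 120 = (k - 5)*(k^3 - 5*k^2 - 2*k + 24) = (k - 5)*(k + 2)*(k^2 - 7*k + 12) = (k - 5)*(k - 3)*(k + 2)*(k - 4)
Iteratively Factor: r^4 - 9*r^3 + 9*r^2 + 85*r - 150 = (r - 5)*(r^3 - 4*r^2 - 11*r + 30) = (r - 5)*(r - 2)*(r^2 - 2*r - 15) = (r - 5)*(r - 2)*(r + 3)*(r - 5)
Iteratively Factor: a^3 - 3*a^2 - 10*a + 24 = (a + 3)*(a^2 - 6*a + 8) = (a - 2)*(a + 3)*(a - 4)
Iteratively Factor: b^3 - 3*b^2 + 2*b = (b)*(b^2 - 3*b + 2) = b*(b - 1)*(b - 2)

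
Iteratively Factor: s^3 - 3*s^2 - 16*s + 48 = (s - 4)*(s^2 + s - 12) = (s - 4)*(s + 4)*(s - 3)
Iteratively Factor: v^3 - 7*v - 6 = (v - 3)*(v^2 + 3*v + 2) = (v - 3)*(v + 2)*(v + 1)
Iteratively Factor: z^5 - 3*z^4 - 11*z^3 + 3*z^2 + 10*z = (z + 2)*(z^4 - 5*z^3 - z^2 + 5*z) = (z - 1)*(z + 2)*(z^3 - 4*z^2 - 5*z) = (z - 1)*(z + 1)*(z + 2)*(z^2 - 5*z) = z*(z - 1)*(z + 1)*(z + 2)*(z - 5)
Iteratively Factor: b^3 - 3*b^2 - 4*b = (b - 4)*(b^2 + b) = (b - 4)*(b + 1)*(b)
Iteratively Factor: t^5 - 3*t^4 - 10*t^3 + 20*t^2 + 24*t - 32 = (t - 4)*(t^4 + t^3 - 6*t^2 - 4*t + 8) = (t - 4)*(t - 1)*(t^3 + 2*t^2 - 4*t - 8) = (t - 4)*(t - 1)*(t + 2)*(t^2 - 4) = (t - 4)*(t - 1)*(t + 2)^2*(t - 2)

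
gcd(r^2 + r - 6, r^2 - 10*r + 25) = 1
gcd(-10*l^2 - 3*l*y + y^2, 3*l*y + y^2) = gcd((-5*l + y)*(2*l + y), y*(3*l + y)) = 1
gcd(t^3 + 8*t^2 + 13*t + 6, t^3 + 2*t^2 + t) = t^2 + 2*t + 1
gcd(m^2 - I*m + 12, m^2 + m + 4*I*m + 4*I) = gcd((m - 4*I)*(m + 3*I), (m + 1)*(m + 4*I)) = 1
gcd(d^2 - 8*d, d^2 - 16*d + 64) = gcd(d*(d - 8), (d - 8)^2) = d - 8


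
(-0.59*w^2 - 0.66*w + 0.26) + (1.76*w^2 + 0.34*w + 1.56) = 1.17*w^2 - 0.32*w + 1.82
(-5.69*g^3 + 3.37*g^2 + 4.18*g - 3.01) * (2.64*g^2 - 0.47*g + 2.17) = -15.0216*g^5 + 11.5711*g^4 - 2.896*g^3 - 2.5981*g^2 + 10.4853*g - 6.5317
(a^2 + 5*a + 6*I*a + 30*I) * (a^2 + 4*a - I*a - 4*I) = a^4 + 9*a^3 + 5*I*a^3 + 26*a^2 + 45*I*a^2 + 54*a + 100*I*a + 120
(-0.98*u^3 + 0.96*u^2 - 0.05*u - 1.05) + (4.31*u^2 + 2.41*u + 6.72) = -0.98*u^3 + 5.27*u^2 + 2.36*u + 5.67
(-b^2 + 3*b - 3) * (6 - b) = b^3 - 9*b^2 + 21*b - 18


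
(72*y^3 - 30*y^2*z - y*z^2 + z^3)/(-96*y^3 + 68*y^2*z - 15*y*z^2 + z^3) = (-6*y - z)/(8*y - z)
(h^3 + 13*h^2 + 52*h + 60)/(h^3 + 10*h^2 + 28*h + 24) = (h + 5)/(h + 2)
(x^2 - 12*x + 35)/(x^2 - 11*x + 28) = (x - 5)/(x - 4)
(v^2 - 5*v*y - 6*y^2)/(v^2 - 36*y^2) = (v + y)/(v + 6*y)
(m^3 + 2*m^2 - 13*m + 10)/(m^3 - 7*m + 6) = (m + 5)/(m + 3)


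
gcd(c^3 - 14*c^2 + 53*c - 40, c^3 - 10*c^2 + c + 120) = c^2 - 13*c + 40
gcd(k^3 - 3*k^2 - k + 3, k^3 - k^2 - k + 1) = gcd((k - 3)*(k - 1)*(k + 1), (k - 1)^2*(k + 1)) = k^2 - 1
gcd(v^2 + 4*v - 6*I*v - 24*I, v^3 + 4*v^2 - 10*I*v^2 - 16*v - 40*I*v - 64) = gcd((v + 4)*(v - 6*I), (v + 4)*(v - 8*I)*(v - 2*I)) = v + 4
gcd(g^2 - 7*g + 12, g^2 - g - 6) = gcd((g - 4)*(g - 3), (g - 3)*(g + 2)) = g - 3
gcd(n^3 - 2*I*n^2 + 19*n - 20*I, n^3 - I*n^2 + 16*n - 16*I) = n^2 + 3*I*n + 4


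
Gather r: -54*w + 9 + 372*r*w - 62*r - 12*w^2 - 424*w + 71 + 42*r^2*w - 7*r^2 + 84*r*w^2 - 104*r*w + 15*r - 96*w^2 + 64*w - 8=r^2*(42*w - 7) + r*(84*w^2 + 268*w - 47) - 108*w^2 - 414*w + 72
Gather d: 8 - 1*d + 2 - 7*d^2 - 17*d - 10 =-7*d^2 - 18*d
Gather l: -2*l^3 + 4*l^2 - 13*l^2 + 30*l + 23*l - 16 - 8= -2*l^3 - 9*l^2 + 53*l - 24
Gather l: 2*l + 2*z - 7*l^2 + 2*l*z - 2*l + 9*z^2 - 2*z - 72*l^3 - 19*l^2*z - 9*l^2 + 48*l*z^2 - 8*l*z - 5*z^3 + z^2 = -72*l^3 + l^2*(-19*z - 16) + l*(48*z^2 - 6*z) - 5*z^3 + 10*z^2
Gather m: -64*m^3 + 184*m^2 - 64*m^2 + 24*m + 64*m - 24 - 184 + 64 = -64*m^3 + 120*m^2 + 88*m - 144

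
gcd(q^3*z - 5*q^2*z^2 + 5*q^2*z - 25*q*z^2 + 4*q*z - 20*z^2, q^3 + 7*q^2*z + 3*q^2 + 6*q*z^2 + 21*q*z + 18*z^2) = 1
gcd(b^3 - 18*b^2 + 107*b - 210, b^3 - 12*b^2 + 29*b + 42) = b^2 - 13*b + 42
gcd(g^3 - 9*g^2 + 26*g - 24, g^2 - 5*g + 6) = g^2 - 5*g + 6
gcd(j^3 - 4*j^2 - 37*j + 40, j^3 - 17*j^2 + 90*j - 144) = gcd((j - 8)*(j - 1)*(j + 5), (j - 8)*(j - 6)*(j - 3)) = j - 8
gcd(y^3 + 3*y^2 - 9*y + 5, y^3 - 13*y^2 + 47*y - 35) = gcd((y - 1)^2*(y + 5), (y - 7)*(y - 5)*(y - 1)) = y - 1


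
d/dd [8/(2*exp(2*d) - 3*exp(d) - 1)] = (24 - 32*exp(d))*exp(d)/(-2*exp(2*d) + 3*exp(d) + 1)^2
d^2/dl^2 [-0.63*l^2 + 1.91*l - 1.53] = -1.26000000000000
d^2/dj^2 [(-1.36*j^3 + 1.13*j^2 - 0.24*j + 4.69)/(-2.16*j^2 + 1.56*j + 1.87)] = (2.8421709430404e-14*j^4 + 12.230208*j^3 - 134.871408*j^2 + 129.171696*j - 70.018114)/(10.077696*j^6 - 21.835008*j^5 - 10.404288*j^4 + 34.010496*j^3 + 9.007416*j^2 - 16.365492*j - 6.539203)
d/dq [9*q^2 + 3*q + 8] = 18*q + 3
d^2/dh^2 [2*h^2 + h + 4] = 4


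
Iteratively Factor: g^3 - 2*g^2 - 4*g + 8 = (g - 2)*(g^2 - 4) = (g - 2)^2*(g + 2)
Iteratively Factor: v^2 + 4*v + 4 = (v + 2)*(v + 2)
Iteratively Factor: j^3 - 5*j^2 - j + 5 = (j - 5)*(j^2 - 1) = (j - 5)*(j - 1)*(j + 1)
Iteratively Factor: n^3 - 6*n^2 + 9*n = (n - 3)*(n^2 - 3*n) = n*(n - 3)*(n - 3)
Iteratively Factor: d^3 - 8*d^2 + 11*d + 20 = (d + 1)*(d^2 - 9*d + 20) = (d - 5)*(d + 1)*(d - 4)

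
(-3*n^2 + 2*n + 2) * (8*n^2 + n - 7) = -24*n^4 + 13*n^3 + 39*n^2 - 12*n - 14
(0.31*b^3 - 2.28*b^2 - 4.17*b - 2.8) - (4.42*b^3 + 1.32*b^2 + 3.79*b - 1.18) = -4.11*b^3 - 3.6*b^2 - 7.96*b - 1.62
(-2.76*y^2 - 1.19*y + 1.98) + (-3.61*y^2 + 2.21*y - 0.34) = -6.37*y^2 + 1.02*y + 1.64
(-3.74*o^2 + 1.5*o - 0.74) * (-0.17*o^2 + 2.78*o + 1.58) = 0.6358*o^4 - 10.6522*o^3 - 1.6134*o^2 + 0.3128*o - 1.1692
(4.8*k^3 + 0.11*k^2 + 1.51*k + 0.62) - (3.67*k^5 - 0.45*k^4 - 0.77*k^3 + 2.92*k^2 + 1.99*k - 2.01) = -3.67*k^5 + 0.45*k^4 + 5.57*k^3 - 2.81*k^2 - 0.48*k + 2.63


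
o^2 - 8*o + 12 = (o - 6)*(o - 2)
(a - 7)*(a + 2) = a^2 - 5*a - 14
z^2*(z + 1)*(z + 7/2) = z^4 + 9*z^3/2 + 7*z^2/2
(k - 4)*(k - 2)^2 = k^3 - 8*k^2 + 20*k - 16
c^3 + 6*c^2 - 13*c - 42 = (c - 3)*(c + 2)*(c + 7)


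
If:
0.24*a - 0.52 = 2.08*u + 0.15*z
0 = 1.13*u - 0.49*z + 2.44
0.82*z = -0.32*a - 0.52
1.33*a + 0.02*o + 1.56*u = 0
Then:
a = -7.13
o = 569.93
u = -1.23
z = 2.15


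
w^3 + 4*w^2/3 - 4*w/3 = w*(w - 2/3)*(w + 2)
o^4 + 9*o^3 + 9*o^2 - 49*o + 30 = (o - 1)^2*(o + 5)*(o + 6)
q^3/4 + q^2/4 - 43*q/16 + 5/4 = (q/4 + 1)*(q - 5/2)*(q - 1/2)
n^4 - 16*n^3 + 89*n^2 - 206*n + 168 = (n - 7)*(n - 4)*(n - 3)*(n - 2)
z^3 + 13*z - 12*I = (z - 3*I)*(z - I)*(z + 4*I)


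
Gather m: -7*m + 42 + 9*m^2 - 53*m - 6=9*m^2 - 60*m + 36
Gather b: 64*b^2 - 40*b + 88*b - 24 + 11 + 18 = 64*b^2 + 48*b + 5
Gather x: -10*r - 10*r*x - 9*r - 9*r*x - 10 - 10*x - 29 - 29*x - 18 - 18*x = -19*r + x*(-19*r - 57) - 57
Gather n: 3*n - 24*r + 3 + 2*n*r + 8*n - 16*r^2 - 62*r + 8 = n*(2*r + 11) - 16*r^2 - 86*r + 11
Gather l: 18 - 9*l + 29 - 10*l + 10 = 57 - 19*l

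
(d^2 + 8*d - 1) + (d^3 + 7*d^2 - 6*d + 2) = d^3 + 8*d^2 + 2*d + 1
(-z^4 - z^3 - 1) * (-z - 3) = z^5 + 4*z^4 + 3*z^3 + z + 3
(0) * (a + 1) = 0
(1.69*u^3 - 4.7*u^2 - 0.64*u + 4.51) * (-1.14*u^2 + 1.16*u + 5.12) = -1.9266*u^5 + 7.3184*u^4 + 3.9304*u^3 - 29.9478*u^2 + 1.9548*u + 23.0912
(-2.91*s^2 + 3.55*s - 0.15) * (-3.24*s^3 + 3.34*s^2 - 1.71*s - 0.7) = 9.4284*s^5 - 21.2214*s^4 + 17.3191*s^3 - 4.5345*s^2 - 2.2285*s + 0.105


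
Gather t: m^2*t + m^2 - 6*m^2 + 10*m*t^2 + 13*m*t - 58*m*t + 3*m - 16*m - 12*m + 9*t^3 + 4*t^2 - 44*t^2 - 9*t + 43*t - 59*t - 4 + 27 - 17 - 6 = -5*m^2 - 25*m + 9*t^3 + t^2*(10*m - 40) + t*(m^2 - 45*m - 25)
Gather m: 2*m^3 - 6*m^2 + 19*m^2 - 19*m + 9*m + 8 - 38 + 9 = 2*m^3 + 13*m^2 - 10*m - 21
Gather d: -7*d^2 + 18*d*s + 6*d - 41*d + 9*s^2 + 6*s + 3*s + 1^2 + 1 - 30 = -7*d^2 + d*(18*s - 35) + 9*s^2 + 9*s - 28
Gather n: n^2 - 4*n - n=n^2 - 5*n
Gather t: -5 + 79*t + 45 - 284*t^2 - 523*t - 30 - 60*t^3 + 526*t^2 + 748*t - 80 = -60*t^3 + 242*t^2 + 304*t - 70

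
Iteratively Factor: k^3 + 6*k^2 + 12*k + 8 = (k + 2)*(k^2 + 4*k + 4) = (k + 2)^2*(k + 2)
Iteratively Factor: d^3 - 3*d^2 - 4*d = (d + 1)*(d^2 - 4*d) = d*(d + 1)*(d - 4)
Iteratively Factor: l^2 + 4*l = (l)*(l + 4)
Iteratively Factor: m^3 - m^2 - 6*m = (m + 2)*(m^2 - 3*m) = (m - 3)*(m + 2)*(m)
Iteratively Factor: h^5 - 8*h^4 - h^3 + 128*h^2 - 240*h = (h)*(h^4 - 8*h^3 - h^2 + 128*h - 240) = h*(h - 5)*(h^3 - 3*h^2 - 16*h + 48) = h*(h - 5)*(h - 4)*(h^2 + h - 12) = h*(h - 5)*(h - 4)*(h - 3)*(h + 4)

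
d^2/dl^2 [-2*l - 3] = 0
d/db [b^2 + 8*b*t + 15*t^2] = 2*b + 8*t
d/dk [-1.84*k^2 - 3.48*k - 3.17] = -3.68*k - 3.48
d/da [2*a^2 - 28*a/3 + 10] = 4*a - 28/3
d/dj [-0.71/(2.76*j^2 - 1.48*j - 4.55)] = (3.9192*j - 1.0508)/(-2.76*j^2 + 1.48*j + 4.55)^2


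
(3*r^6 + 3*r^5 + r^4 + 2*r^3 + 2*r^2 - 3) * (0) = 0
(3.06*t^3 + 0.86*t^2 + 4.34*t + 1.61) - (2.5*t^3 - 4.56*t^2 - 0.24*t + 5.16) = 0.56*t^3 + 5.42*t^2 + 4.58*t - 3.55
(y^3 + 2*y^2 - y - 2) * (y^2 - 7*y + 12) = y^5 - 5*y^4 - 3*y^3 + 29*y^2 + 2*y - 24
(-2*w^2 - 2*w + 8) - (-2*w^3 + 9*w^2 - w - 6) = 2*w^3 - 11*w^2 - w + 14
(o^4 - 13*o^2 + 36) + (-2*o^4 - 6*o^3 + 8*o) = -o^4 - 6*o^3 - 13*o^2 + 8*o + 36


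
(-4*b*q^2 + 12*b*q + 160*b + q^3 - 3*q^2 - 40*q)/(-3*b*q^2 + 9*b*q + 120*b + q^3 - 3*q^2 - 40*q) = (-4*b + q)/(-3*b + q)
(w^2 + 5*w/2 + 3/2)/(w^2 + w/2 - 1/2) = (2*w + 3)/(2*w - 1)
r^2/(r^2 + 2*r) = r/(r + 2)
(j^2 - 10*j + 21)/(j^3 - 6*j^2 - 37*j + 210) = (j - 3)/(j^2 + j - 30)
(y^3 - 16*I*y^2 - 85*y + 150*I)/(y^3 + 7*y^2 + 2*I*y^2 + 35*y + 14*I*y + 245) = (y^2 - 11*I*y - 30)/(y^2 + 7*y*(1 + I) + 49*I)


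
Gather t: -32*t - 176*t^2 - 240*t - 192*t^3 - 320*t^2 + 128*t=-192*t^3 - 496*t^2 - 144*t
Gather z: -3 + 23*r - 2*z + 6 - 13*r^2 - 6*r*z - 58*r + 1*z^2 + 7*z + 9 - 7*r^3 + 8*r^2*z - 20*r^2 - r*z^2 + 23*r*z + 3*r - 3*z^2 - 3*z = -7*r^3 - 33*r^2 - 32*r + z^2*(-r - 2) + z*(8*r^2 + 17*r + 2) + 12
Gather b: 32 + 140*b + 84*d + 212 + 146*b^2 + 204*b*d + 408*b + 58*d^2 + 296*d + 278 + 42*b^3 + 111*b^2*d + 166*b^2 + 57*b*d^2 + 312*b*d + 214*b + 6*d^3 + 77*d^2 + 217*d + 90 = 42*b^3 + b^2*(111*d + 312) + b*(57*d^2 + 516*d + 762) + 6*d^3 + 135*d^2 + 597*d + 612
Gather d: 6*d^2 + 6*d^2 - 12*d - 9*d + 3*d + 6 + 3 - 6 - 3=12*d^2 - 18*d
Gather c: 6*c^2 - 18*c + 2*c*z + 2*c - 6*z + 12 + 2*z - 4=6*c^2 + c*(2*z - 16) - 4*z + 8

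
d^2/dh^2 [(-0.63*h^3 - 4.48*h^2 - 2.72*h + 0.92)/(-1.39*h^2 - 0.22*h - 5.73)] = (-2.20388200000001*h^3 - 219.99126*h^2 - 7.56355800000003*h + 301.891112)/(2.685619*h^6 + 1.275186*h^5 + 33.414627*h^4 + 10.524052*h^3 + 137.745189*h^2 + 21.669714*h + 188.132517)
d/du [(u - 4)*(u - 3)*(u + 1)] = 3*u^2 - 12*u + 5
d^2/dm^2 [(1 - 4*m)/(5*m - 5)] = -6/(5*(m - 1)^3)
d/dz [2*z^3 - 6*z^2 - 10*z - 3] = 6*z^2 - 12*z - 10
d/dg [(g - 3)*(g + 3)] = 2*g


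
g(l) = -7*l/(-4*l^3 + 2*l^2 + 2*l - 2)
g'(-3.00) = 0.12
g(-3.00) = 0.18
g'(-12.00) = 0.00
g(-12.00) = 0.01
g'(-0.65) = 19.18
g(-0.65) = -3.35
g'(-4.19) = 0.04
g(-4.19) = 0.09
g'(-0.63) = 15.61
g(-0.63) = -3.01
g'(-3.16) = 0.10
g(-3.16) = 0.16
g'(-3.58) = 0.07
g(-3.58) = 0.13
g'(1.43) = -2.66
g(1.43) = 1.48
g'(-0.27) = 3.01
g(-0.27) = -0.82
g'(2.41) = -0.40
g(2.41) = 0.41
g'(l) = -7*l*(12*l^2 - 4*l - 2)/(-4*l^3 + 2*l^2 + 2*l - 2)^2 - 7/(-4*l^3 + 2*l^2 + 2*l - 2) = 7*(-4*l^3 + l^2 + 1)/(2*(4*l^6 - 4*l^5 - 3*l^4 + 6*l^3 - l^2 - 2*l + 1))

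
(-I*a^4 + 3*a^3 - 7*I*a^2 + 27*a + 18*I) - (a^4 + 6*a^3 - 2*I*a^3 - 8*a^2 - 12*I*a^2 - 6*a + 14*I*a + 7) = -a^4 - I*a^4 - 3*a^3 + 2*I*a^3 + 8*a^2 + 5*I*a^2 + 33*a - 14*I*a - 7 + 18*I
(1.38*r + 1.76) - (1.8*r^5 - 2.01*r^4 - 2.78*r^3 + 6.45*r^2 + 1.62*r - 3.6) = -1.8*r^5 + 2.01*r^4 + 2.78*r^3 - 6.45*r^2 - 0.24*r + 5.36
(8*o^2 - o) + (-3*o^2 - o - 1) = 5*o^2 - 2*o - 1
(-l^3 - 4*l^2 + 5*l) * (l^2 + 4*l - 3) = -l^5 - 8*l^4 - 8*l^3 + 32*l^2 - 15*l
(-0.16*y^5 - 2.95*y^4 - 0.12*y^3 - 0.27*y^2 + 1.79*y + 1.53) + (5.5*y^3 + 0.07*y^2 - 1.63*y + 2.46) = -0.16*y^5 - 2.95*y^4 + 5.38*y^3 - 0.2*y^2 + 0.16*y + 3.99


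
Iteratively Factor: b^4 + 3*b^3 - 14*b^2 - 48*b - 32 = (b + 4)*(b^3 - b^2 - 10*b - 8) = (b + 1)*(b + 4)*(b^2 - 2*b - 8) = (b - 4)*(b + 1)*(b + 4)*(b + 2)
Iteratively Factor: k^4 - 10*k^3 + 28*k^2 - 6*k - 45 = (k - 5)*(k^3 - 5*k^2 + 3*k + 9) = (k - 5)*(k - 3)*(k^2 - 2*k - 3) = (k - 5)*(k - 3)*(k + 1)*(k - 3)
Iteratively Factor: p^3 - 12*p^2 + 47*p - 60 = (p - 4)*(p^2 - 8*p + 15) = (p - 5)*(p - 4)*(p - 3)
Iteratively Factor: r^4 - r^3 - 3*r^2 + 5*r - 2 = (r + 2)*(r^3 - 3*r^2 + 3*r - 1) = (r - 1)*(r + 2)*(r^2 - 2*r + 1) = (r - 1)^2*(r + 2)*(r - 1)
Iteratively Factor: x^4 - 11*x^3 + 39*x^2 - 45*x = (x)*(x^3 - 11*x^2 + 39*x - 45) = x*(x - 3)*(x^2 - 8*x + 15) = x*(x - 3)^2*(x - 5)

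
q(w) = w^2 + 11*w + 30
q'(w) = 2*w + 11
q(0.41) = 34.68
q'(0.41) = 11.82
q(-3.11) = 5.46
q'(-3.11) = 4.78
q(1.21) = 44.77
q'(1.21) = 13.42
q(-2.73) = 7.42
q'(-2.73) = 5.54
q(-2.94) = 6.30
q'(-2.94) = 5.12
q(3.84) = 86.99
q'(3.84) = 18.68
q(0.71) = 38.31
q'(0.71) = 12.42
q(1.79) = 52.89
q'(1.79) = 14.58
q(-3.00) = 6.00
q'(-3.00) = 5.00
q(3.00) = 72.00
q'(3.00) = 17.00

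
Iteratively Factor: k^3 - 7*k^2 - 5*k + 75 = (k - 5)*(k^2 - 2*k - 15) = (k - 5)*(k + 3)*(k - 5)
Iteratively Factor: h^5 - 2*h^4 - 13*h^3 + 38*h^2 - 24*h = (h - 3)*(h^4 + h^3 - 10*h^2 + 8*h) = h*(h - 3)*(h^3 + h^2 - 10*h + 8) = h*(h - 3)*(h - 2)*(h^2 + 3*h - 4) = h*(h - 3)*(h - 2)*(h + 4)*(h - 1)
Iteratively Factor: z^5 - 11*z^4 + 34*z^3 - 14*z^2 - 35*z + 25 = (z - 5)*(z^4 - 6*z^3 + 4*z^2 + 6*z - 5) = (z - 5)*(z - 1)*(z^3 - 5*z^2 - z + 5) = (z - 5)*(z - 1)^2*(z^2 - 4*z - 5) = (z - 5)*(z - 1)^2*(z + 1)*(z - 5)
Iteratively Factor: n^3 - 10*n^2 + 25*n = (n - 5)*(n^2 - 5*n) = (n - 5)^2*(n)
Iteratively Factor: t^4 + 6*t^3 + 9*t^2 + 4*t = (t)*(t^3 + 6*t^2 + 9*t + 4) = t*(t + 1)*(t^2 + 5*t + 4) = t*(t + 1)^2*(t + 4)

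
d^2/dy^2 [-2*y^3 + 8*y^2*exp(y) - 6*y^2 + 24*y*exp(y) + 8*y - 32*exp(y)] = 8*y^2*exp(y) + 56*y*exp(y) - 12*y + 32*exp(y) - 12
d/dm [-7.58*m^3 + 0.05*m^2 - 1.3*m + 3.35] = -22.74*m^2 + 0.1*m - 1.3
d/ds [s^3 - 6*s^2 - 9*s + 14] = 3*s^2 - 12*s - 9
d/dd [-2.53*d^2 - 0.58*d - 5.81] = -5.06*d - 0.58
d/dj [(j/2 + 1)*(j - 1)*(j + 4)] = 3*j^2/2 + 5*j + 1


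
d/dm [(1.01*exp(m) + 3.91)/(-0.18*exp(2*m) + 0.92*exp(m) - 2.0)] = (0.1818*exp(2*m) + 1.4076*exp(m) - 5.6172)*exp(m)/(0.0324*exp(4*m) - 0.3312*exp(3*m) + 1.5664*exp(2*m) - 3.68*exp(m) + 4.0)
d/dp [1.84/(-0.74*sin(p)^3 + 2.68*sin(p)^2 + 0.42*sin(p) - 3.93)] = (4.0848*sin(p)^2 - 9.8624*sin(p) - 0.7728)*cos(p)/(0.74*sin(p)^3 - 2.68*sin(p)^2 - 0.42*sin(p) + 3.93)^2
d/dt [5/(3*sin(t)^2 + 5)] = -60*sin(2*t)/(3*cos(2*t) - 13)^2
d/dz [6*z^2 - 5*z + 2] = 12*z - 5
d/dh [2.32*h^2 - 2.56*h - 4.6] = 4.64*h - 2.56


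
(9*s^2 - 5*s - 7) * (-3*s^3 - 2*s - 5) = -27*s^5 + 15*s^4 + 3*s^3 - 35*s^2 + 39*s + 35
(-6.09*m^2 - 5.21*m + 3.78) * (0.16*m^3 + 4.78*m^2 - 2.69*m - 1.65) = -0.9744*m^5 - 29.9438*m^4 - 7.9169*m^3 + 42.1318*m^2 - 1.5717*m - 6.237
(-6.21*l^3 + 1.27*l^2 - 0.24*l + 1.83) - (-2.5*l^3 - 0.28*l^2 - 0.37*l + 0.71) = -3.71*l^3 + 1.55*l^2 + 0.13*l + 1.12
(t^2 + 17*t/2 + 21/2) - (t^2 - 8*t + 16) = 33*t/2 - 11/2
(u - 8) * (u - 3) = u^2 - 11*u + 24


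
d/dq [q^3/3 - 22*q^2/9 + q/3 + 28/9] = q^2 - 44*q/9 + 1/3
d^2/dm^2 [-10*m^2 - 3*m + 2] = -20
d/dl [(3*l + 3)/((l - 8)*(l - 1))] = 3*(-l^2 - 2*l + 17)/(l^4 - 18*l^3 + 97*l^2 - 144*l + 64)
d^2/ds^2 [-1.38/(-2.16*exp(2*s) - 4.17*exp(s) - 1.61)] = (1.38*(4.32*exp(s) + 4.17)*(8.64*exp(s) + 8.34)*exp(s) - (11.9232*exp(s) + 5.7546)*(2.16*exp(2*s) + 4.17*exp(s) + 1.61))*exp(s)/(2.16*exp(2*s) + 4.17*exp(s) + 1.61)^3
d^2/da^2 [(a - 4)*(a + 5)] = 2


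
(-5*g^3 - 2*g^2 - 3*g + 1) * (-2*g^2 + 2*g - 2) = 10*g^5 - 6*g^4 + 12*g^3 - 4*g^2 + 8*g - 2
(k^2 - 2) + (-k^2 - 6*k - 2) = -6*k - 4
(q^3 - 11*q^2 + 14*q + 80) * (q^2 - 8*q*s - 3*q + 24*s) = q^5 - 8*q^4*s - 14*q^4 + 112*q^3*s + 47*q^3 - 376*q^2*s + 38*q^2 - 304*q*s - 240*q + 1920*s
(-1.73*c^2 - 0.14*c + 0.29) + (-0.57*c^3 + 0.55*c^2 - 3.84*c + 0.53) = -0.57*c^3 - 1.18*c^2 - 3.98*c + 0.82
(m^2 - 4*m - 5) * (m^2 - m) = m^4 - 5*m^3 - m^2 + 5*m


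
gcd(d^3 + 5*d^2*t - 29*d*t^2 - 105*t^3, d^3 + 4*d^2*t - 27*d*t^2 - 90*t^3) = -d^2 + 2*d*t + 15*t^2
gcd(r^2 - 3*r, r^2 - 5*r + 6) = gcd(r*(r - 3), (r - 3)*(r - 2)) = r - 3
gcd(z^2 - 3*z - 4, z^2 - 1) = z + 1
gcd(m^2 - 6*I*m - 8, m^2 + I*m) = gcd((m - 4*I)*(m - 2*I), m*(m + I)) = 1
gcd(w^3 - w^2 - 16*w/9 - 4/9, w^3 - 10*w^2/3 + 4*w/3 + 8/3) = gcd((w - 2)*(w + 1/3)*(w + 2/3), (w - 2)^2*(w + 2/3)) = w^2 - 4*w/3 - 4/3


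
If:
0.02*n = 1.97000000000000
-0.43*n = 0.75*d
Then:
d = -56.47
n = 98.50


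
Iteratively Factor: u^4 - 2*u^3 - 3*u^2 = (u)*(u^3 - 2*u^2 - 3*u) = u*(u - 3)*(u^2 + u) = u*(u - 3)*(u + 1)*(u)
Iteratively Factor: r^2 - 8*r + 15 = (r - 5)*(r - 3)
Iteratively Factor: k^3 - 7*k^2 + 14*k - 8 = (k - 2)*(k^2 - 5*k + 4) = (k - 4)*(k - 2)*(k - 1)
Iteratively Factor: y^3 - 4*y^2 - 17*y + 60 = (y + 4)*(y^2 - 8*y + 15) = (y - 5)*(y + 4)*(y - 3)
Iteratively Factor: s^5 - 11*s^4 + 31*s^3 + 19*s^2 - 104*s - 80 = (s + 1)*(s^4 - 12*s^3 + 43*s^2 - 24*s - 80) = (s - 4)*(s + 1)*(s^3 - 8*s^2 + 11*s + 20) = (s - 4)*(s + 1)^2*(s^2 - 9*s + 20) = (s - 4)^2*(s + 1)^2*(s - 5)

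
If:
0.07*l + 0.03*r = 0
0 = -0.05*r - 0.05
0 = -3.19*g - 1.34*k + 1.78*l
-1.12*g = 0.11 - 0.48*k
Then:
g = 0.07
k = 0.40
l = 0.43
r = -1.00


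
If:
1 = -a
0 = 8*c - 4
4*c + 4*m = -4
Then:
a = -1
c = 1/2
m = -3/2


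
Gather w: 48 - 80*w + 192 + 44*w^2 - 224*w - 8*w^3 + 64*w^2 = -8*w^3 + 108*w^2 - 304*w + 240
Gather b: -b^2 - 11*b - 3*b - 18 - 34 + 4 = -b^2 - 14*b - 48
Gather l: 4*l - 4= 4*l - 4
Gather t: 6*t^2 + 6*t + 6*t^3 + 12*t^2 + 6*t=6*t^3 + 18*t^2 + 12*t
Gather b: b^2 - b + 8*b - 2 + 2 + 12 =b^2 + 7*b + 12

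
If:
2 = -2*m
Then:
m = -1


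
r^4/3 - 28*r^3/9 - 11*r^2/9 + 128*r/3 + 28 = (r/3 + 1)*(r - 7)*(r - 6)*(r + 2/3)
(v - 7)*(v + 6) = v^2 - v - 42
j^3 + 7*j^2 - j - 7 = (j - 1)*(j + 1)*(j + 7)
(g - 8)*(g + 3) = g^2 - 5*g - 24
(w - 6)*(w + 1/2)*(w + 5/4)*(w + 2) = w^4 - 9*w^3/4 - 147*w^2/8 - 47*w/2 - 15/2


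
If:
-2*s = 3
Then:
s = -3/2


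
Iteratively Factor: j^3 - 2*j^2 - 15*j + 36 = (j - 3)*(j^2 + j - 12) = (j - 3)*(j + 4)*(j - 3)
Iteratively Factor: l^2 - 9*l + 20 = (l - 5)*(l - 4)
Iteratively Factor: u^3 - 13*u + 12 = (u - 1)*(u^2 + u - 12) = (u - 1)*(u + 4)*(u - 3)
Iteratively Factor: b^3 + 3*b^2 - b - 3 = (b + 1)*(b^2 + 2*b - 3) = (b - 1)*(b + 1)*(b + 3)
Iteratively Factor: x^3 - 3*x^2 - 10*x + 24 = (x + 3)*(x^2 - 6*x + 8) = (x - 4)*(x + 3)*(x - 2)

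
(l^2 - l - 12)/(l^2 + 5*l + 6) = (l - 4)/(l + 2)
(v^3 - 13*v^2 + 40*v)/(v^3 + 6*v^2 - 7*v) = (v^2 - 13*v + 40)/(v^2 + 6*v - 7)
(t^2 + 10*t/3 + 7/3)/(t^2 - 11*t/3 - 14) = (t + 1)/(t - 6)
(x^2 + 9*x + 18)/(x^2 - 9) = (x + 6)/(x - 3)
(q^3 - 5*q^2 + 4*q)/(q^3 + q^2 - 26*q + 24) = q/(q + 6)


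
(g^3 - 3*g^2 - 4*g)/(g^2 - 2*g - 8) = g*(g + 1)/(g + 2)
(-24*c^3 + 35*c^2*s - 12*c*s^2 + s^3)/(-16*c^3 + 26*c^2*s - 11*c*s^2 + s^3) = (-3*c + s)/(-2*c + s)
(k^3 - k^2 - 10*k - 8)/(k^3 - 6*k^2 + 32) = (k + 1)/(k - 4)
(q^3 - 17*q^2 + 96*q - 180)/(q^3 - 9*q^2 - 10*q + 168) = (q^2 - 11*q + 30)/(q^2 - 3*q - 28)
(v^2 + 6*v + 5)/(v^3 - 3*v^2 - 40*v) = (v + 1)/(v*(v - 8))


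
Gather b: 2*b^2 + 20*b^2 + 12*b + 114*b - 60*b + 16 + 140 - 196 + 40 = 22*b^2 + 66*b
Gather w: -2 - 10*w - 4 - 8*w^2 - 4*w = -8*w^2 - 14*w - 6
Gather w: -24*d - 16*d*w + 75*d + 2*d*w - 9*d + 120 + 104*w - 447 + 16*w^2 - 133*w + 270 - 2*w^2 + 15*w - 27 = 42*d + 14*w^2 + w*(-14*d - 14) - 84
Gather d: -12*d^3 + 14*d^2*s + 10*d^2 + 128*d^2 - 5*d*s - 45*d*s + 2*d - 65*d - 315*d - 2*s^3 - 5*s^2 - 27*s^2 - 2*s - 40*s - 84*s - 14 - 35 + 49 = -12*d^3 + d^2*(14*s + 138) + d*(-50*s - 378) - 2*s^3 - 32*s^2 - 126*s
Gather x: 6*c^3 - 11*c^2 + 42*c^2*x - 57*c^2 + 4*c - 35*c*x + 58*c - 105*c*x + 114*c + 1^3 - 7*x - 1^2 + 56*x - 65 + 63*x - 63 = 6*c^3 - 68*c^2 + 176*c + x*(42*c^2 - 140*c + 112) - 128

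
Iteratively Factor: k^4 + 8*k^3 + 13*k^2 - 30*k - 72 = (k + 4)*(k^3 + 4*k^2 - 3*k - 18) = (k + 3)*(k + 4)*(k^2 + k - 6) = (k - 2)*(k + 3)*(k + 4)*(k + 3)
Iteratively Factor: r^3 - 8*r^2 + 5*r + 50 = (r + 2)*(r^2 - 10*r + 25) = (r - 5)*(r + 2)*(r - 5)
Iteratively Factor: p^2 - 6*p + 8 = (p - 4)*(p - 2)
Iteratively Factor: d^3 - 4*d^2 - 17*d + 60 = (d + 4)*(d^2 - 8*d + 15) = (d - 3)*(d + 4)*(d - 5)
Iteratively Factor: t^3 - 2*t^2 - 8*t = (t + 2)*(t^2 - 4*t) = t*(t + 2)*(t - 4)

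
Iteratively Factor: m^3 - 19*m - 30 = (m + 2)*(m^2 - 2*m - 15) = (m - 5)*(m + 2)*(m + 3)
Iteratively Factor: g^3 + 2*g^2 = (g + 2)*(g^2) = g*(g + 2)*(g)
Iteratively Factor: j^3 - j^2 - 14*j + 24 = (j - 3)*(j^2 + 2*j - 8) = (j - 3)*(j - 2)*(j + 4)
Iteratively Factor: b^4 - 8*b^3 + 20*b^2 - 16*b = (b - 2)*(b^3 - 6*b^2 + 8*b) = b*(b - 2)*(b^2 - 6*b + 8) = b*(b - 2)^2*(b - 4)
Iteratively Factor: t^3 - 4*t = (t)*(t^2 - 4) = t*(t - 2)*(t + 2)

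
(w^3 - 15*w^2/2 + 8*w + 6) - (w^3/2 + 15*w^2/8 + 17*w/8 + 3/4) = w^3/2 - 75*w^2/8 + 47*w/8 + 21/4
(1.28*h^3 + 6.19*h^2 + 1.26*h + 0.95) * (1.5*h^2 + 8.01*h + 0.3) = 1.92*h^5 + 19.5378*h^4 + 51.8559*h^3 + 13.3746*h^2 + 7.9875*h + 0.285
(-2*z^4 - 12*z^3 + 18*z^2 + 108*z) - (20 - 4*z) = -2*z^4 - 12*z^3 + 18*z^2 + 112*z - 20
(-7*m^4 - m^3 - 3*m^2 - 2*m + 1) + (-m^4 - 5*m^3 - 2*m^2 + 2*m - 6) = -8*m^4 - 6*m^3 - 5*m^2 - 5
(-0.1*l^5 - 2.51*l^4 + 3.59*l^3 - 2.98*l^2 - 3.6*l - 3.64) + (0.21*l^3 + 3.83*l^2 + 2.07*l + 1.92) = -0.1*l^5 - 2.51*l^4 + 3.8*l^3 + 0.85*l^2 - 1.53*l - 1.72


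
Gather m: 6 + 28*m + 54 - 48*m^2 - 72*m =-48*m^2 - 44*m + 60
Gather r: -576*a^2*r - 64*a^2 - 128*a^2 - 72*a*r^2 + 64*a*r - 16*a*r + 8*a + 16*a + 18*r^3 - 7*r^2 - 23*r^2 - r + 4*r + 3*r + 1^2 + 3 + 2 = -192*a^2 + 24*a + 18*r^3 + r^2*(-72*a - 30) + r*(-576*a^2 + 48*a + 6) + 6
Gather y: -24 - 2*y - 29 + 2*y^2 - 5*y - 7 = 2*y^2 - 7*y - 60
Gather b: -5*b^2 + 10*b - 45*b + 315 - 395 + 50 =-5*b^2 - 35*b - 30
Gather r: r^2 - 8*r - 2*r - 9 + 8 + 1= r^2 - 10*r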